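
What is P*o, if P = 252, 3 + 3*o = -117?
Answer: -10080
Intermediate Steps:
o = -40 (o = -1 + (⅓)*(-117) = -1 - 39 = -40)
P*o = 252*(-40) = -10080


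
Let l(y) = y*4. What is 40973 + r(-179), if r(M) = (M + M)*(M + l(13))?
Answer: 86439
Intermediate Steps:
l(y) = 4*y
r(M) = 2*M*(52 + M) (r(M) = (M + M)*(M + 4*13) = (2*M)*(M + 52) = (2*M)*(52 + M) = 2*M*(52 + M))
40973 + r(-179) = 40973 + 2*(-179)*(52 - 179) = 40973 + 2*(-179)*(-127) = 40973 + 45466 = 86439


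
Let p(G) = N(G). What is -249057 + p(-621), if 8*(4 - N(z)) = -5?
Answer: -1992419/8 ≈ -2.4905e+5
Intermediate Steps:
N(z) = 37/8 (N(z) = 4 - ⅛*(-5) = 4 + 5/8 = 37/8)
p(G) = 37/8
-249057 + p(-621) = -249057 + 37/8 = -1992419/8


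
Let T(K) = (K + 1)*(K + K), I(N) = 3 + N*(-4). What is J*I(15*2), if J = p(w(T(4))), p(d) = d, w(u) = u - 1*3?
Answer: -4329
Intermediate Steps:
I(N) = 3 - 4*N
T(K) = 2*K*(1 + K) (T(K) = (1 + K)*(2*K) = 2*K*(1 + K))
w(u) = -3 + u (w(u) = u - 3 = -3 + u)
J = 37 (J = -3 + 2*4*(1 + 4) = -3 + 2*4*5 = -3 + 40 = 37)
J*I(15*2) = 37*(3 - 60*2) = 37*(3 - 4*30) = 37*(3 - 120) = 37*(-117) = -4329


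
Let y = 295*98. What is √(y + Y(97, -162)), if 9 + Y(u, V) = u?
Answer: 9*√358 ≈ 170.29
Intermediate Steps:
Y(u, V) = -9 + u
y = 28910
√(y + Y(97, -162)) = √(28910 + (-9 + 97)) = √(28910 + 88) = √28998 = 9*√358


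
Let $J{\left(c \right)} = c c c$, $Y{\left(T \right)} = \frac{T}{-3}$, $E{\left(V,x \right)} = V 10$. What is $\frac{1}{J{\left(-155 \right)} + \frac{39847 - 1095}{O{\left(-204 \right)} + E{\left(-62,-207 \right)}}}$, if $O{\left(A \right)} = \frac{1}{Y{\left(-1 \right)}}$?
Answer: $- \frac{617}{2297669627} \approx -2.6853 \cdot 10^{-7}$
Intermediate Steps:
$E{\left(V,x \right)} = 10 V$
$Y{\left(T \right)} = - \frac{T}{3}$ ($Y{\left(T \right)} = T \left(- \frac{1}{3}\right) = - \frac{T}{3}$)
$O{\left(A \right)} = 3$ ($O{\left(A \right)} = \frac{1}{\left(- \frac{1}{3}\right) \left(-1\right)} = \frac{1}{\frac{1}{3}} = 3$)
$J{\left(c \right)} = c^{3}$ ($J{\left(c \right)} = c^{2} c = c^{3}$)
$\frac{1}{J{\left(-155 \right)} + \frac{39847 - 1095}{O{\left(-204 \right)} + E{\left(-62,-207 \right)}}} = \frac{1}{\left(-155\right)^{3} + \frac{39847 - 1095}{3 + 10 \left(-62\right)}} = \frac{1}{-3723875 + \frac{38752}{3 - 620}} = \frac{1}{-3723875 + \frac{38752}{-617}} = \frac{1}{-3723875 + 38752 \left(- \frac{1}{617}\right)} = \frac{1}{-3723875 - \frac{38752}{617}} = \frac{1}{- \frac{2297669627}{617}} = - \frac{617}{2297669627}$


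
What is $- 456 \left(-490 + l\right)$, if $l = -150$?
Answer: $291840$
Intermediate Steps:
$- 456 \left(-490 + l\right) = - 456 \left(-490 - 150\right) = \left(-456\right) \left(-640\right) = 291840$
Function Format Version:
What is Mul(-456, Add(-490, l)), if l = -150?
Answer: 291840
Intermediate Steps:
Mul(-456, Add(-490, l)) = Mul(-456, Add(-490, -150)) = Mul(-456, -640) = 291840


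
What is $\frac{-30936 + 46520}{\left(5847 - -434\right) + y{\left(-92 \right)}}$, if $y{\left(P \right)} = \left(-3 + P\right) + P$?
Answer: $\frac{7792}{3047} \approx 2.5573$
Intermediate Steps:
$y{\left(P \right)} = -3 + 2 P$
$\frac{-30936 + 46520}{\left(5847 - -434\right) + y{\left(-92 \right)}} = \frac{-30936 + 46520}{\left(5847 - -434\right) + \left(-3 + 2 \left(-92\right)\right)} = \frac{15584}{\left(5847 + 434\right) - 187} = \frac{15584}{6281 - 187} = \frac{15584}{6094} = 15584 \cdot \frac{1}{6094} = \frac{7792}{3047}$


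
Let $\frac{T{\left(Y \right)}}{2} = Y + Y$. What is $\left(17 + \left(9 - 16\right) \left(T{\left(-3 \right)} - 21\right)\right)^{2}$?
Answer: $61504$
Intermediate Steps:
$T{\left(Y \right)} = 4 Y$ ($T{\left(Y \right)} = 2 \left(Y + Y\right) = 2 \cdot 2 Y = 4 Y$)
$\left(17 + \left(9 - 16\right) \left(T{\left(-3 \right)} - 21\right)\right)^{2} = \left(17 + \left(9 - 16\right) \left(4 \left(-3\right) - 21\right)\right)^{2} = \left(17 + \left(9 - 16\right) \left(-12 - 21\right)\right)^{2} = \left(17 - -231\right)^{2} = \left(17 + 231\right)^{2} = 248^{2} = 61504$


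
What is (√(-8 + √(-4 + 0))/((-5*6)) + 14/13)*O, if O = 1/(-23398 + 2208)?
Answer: -7/137735 + √(-8 + 2*I)/635700 ≈ -5.027e-5 + 4.4834e-6*I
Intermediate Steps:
O = -1/21190 (O = 1/(-21190) = -1/21190 ≈ -4.7192e-5)
(√(-8 + √(-4 + 0))/((-5*6)) + 14/13)*O = (√(-8 + √(-4 + 0))/((-5*6)) + 14/13)*(-1/21190) = (√(-8 + √(-4))/(-30) + 14*(1/13))*(-1/21190) = (√(-8 + 2*I)*(-1/30) + 14/13)*(-1/21190) = (-√(-8 + 2*I)/30 + 14/13)*(-1/21190) = (14/13 - √(-8 + 2*I)/30)*(-1/21190) = -7/137735 + √(-8 + 2*I)/635700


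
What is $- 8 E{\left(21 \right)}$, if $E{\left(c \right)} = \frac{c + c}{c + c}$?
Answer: $-8$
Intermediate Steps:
$E{\left(c \right)} = 1$ ($E{\left(c \right)} = \frac{2 c}{2 c} = 2 c \frac{1}{2 c} = 1$)
$- 8 E{\left(21 \right)} = \left(-8\right) 1 = -8$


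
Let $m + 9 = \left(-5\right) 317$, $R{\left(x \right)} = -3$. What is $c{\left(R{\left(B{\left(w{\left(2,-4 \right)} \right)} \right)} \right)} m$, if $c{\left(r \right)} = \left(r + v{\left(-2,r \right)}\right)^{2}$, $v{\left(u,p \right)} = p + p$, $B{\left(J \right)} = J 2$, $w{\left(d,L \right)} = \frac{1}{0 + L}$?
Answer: $-129114$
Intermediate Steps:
$w{\left(d,L \right)} = \frac{1}{L}$
$B{\left(J \right)} = 2 J$
$v{\left(u,p \right)} = 2 p$
$m = -1594$ ($m = -9 - 1585 = -1594$)
$c{\left(r \right)} = 9 r^{2}$ ($c{\left(r \right)} = \left(r + 2 r\right)^{2} = \left(3 r\right)^{2} = 9 r^{2}$)
$c{\left(R{\left(B{\left(w{\left(2,-4 \right)} \right)} \right)} \right)} m = 9 \left(-3\right)^{2} \left(-1594\right) = 9 \cdot 9 \left(-1594\right) = 81 \left(-1594\right) = -129114$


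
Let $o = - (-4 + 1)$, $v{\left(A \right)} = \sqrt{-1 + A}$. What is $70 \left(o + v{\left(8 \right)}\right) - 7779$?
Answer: $-7569 + 70 \sqrt{7} \approx -7383.8$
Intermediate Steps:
$o = 3$ ($o = \left(-1\right) \left(-3\right) = 3$)
$70 \left(o + v{\left(8 \right)}\right) - 7779 = 70 \left(3 + \sqrt{-1 + 8}\right) - 7779 = 70 \left(3 + \sqrt{7}\right) - 7779 = \left(210 + 70 \sqrt{7}\right) - 7779 = -7569 + 70 \sqrt{7}$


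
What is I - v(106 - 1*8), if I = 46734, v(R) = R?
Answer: 46636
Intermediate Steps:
I - v(106 - 1*8) = 46734 - (106 - 1*8) = 46734 - (106 - 8) = 46734 - 1*98 = 46734 - 98 = 46636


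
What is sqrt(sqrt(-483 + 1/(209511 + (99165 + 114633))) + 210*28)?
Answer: sqrt(1053640195748280 + 423309*I*sqrt(86549015656014))/423309 ≈ 76.681 + 0.1433*I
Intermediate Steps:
sqrt(sqrt(-483 + 1/(209511 + (99165 + 114633))) + 210*28) = sqrt(sqrt(-483 + 1/(209511 + 213798)) + 5880) = sqrt(sqrt(-483 + 1/423309) + 5880) = sqrt(sqrt(-204458246/423309) + 5880) = sqrt(I*sqrt(86549015656014)/423309 + 5880) = sqrt(5880 + I*sqrt(86549015656014)/423309)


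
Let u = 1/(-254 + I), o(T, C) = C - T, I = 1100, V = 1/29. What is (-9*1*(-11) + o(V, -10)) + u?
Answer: 2182709/24534 ≈ 88.967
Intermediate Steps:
V = 1/29 ≈ 0.034483
u = 1/846 (u = 1/(-254 + 1100) = 1/846 ≈ 0.0011820)
(-9*1*(-11) + o(V, -10)) + u = (-9*1*(-11) + (-10 - 1*1/29)) + 1/846 = (-9*(-11) + (-10 - 1/29)) + 1/846 = (99 - 291/29) + 1/846 = 2580/29 + 1/846 = 2182709/24534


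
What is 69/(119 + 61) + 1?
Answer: 83/60 ≈ 1.3833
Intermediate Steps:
69/(119 + 61) + 1 = 69/180 + 1 = 69*(1/180) + 1 = 23/60 + 1 = 83/60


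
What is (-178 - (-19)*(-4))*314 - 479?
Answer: -80235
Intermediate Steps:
(-178 - (-19)*(-4))*314 - 479 = (-178 - 1*76)*314 - 479 = (-178 - 76)*314 - 479 = -254*314 - 479 = -79756 - 479 = -80235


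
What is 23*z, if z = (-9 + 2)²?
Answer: 1127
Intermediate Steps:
z = 49 (z = (-7)² = 49)
23*z = 23*49 = 1127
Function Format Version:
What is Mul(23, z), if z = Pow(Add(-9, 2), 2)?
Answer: 1127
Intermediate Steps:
z = 49 (z = Pow(-7, 2) = 49)
Mul(23, z) = Mul(23, 49) = 1127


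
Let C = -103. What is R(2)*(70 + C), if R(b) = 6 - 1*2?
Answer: -132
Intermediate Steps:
R(b) = 4 (R(b) = 6 - 2 = 4)
R(2)*(70 + C) = 4*(70 - 103) = 4*(-33) = -132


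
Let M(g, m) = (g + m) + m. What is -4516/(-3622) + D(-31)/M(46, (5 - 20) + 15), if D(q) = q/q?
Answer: 105679/83306 ≈ 1.2686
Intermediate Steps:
D(q) = 1
M(g, m) = g + 2*m
-4516/(-3622) + D(-31)/M(46, (5 - 20) + 15) = -4516/(-3622) + 1/(46 + 2*((5 - 20) + 15)) = -4516*(-1/3622) + 1/(46 + 2*(-15 + 15)) = 2258/1811 + 1/(46 + 2*0) = 2258/1811 + 1/(46 + 0) = 2258/1811 + 1/46 = 105679/83306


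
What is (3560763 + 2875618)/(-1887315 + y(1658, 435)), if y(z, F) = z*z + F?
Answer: 6436381/862084 ≈ 7.4661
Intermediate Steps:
y(z, F) = F + z² (y(z, F) = z² + F = F + z²)
(3560763 + 2875618)/(-1887315 + y(1658, 435)) = (3560763 + 2875618)/(-1887315 + (435 + 1658²)) = 6436381/(-1887315 + (435 + 2748964)) = 6436381/(-1887315 + 2749399) = 6436381/862084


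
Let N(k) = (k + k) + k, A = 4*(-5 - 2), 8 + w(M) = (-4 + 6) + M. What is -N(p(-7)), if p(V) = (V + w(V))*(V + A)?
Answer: -2100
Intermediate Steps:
w(M) = -6 + M (w(M) = -8 + ((-4 + 6) + M) = -8 + (2 + M) = -6 + M)
A = -28 (A = 4*(-7) = -28)
p(V) = (-28 + V)*(-6 + 2*V) (p(V) = (V + (-6 + V))*(V - 28) = (-6 + 2*V)*(-28 + V) = (-28 + V)*(-6 + 2*V))
N(k) = 3*k (N(k) = 2*k + k = 3*k)
-N(p(-7)) = -3*(168 - 62*(-7) + 2*(-7)²) = -3*(168 + 434 + 2*49) = -3*(168 + 434 + 98) = -3*700 = -1*2100 = -2100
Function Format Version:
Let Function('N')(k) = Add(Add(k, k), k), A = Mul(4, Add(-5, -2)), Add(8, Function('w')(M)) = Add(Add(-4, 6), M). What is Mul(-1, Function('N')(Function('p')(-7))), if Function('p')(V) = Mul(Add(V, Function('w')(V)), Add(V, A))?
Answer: -2100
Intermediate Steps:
Function('w')(M) = Add(-6, M) (Function('w')(M) = Add(-8, Add(Add(-4, 6), M)) = Add(-8, Add(2, M)) = Add(-6, M))
A = -28 (A = Mul(4, -7) = -28)
Function('p')(V) = Mul(Add(-28, V), Add(-6, Mul(2, V))) (Function('p')(V) = Mul(Add(V, Add(-6, V)), Add(V, -28)) = Mul(Add(-6, Mul(2, V)), Add(-28, V)) = Mul(Add(-28, V), Add(-6, Mul(2, V))))
Function('N')(k) = Mul(3, k) (Function('N')(k) = Add(Mul(2, k), k) = Mul(3, k))
Mul(-1, Function('N')(Function('p')(-7))) = Mul(-1, Mul(3, Add(168, Mul(-62, -7), Mul(2, Pow(-7, 2))))) = Mul(-1, Mul(3, Add(168, 434, Mul(2, 49)))) = Mul(-1, Mul(3, Add(168, 434, 98))) = Mul(-1, Mul(3, 700)) = Mul(-1, 2100) = -2100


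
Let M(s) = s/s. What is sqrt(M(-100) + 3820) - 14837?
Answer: -14837 + sqrt(3821) ≈ -14775.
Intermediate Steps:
M(s) = 1
sqrt(M(-100) + 3820) - 14837 = sqrt(1 + 3820) - 14837 = sqrt(3821) - 14837 = -14837 + sqrt(3821)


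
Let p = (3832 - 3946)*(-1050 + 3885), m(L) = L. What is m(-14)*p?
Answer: 4524660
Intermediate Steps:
p = -323190 (p = -114*2835 = -323190)
m(-14)*p = -14*(-323190) = 4524660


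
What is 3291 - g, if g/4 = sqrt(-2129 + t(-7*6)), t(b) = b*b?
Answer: 3291 - 4*I*sqrt(365) ≈ 3291.0 - 76.42*I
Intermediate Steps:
t(b) = b**2
g = 4*I*sqrt(365) (g = 4*sqrt(-2129 + (-7*6)**2) = 4*sqrt(-2129 + (-42)**2) = 4*sqrt(-2129 + 1764) = 4*sqrt(-365) = 4*(I*sqrt(365)) = 4*I*sqrt(365) ≈ 76.42*I)
3291 - g = 3291 - 4*I*sqrt(365)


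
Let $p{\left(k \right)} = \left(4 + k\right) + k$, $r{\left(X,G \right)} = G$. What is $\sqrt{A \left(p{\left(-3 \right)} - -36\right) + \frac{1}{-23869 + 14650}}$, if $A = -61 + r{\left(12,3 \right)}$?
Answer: $\frac{i \sqrt{167600212311}}{9219} \approx 44.407 i$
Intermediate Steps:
$p{\left(k \right)} = 4 + 2 k$
$A = -58$ ($A = -61 + 3 = -58$)
$\sqrt{A \left(p{\left(-3 \right)} - -36\right) + \frac{1}{-23869 + 14650}} = \sqrt{- 58 \left(\left(4 + 2 \left(-3\right)\right) - -36\right) + \frac{1}{-23869 + 14650}} = \sqrt{- 58 \left(\left(4 - 6\right) + 36\right) + \frac{1}{-9219}} = \sqrt{- 58 \left(-2 + 36\right) - \frac{1}{9219}} = \sqrt{\left(-58\right) 34 - \frac{1}{9219}} = \sqrt{-1972 - \frac{1}{9219}} = \sqrt{- \frac{18179869}{9219}} = \frac{i \sqrt{167600212311}}{9219}$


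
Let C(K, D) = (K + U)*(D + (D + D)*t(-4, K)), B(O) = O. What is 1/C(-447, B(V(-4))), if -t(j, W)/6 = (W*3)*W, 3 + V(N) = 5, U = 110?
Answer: 1/4848164902 ≈ 2.0626e-10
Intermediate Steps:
V(N) = 2 (V(N) = -3 + 5 = 2)
t(j, W) = -18*W² (t(j, W) = -6*W*3*W = -6*3*W*W = -18*W²)
C(K, D) = (110 + K)*(D - 36*D*K²) (C(K, D) = (K + 110)*(D + (D + D)*(-18*K²)) = (110 + K)*(D + (2*D)*(-18*K²)) = (110 + K)*(D - 36*D*K²))
1/C(-447, B(V(-4))) = 1/(2*(110 - 447 - 3960*(-447)² - 36*(-447)³)) = 1/(2*(110 - 447 - 3960*199809 - 36*(-89314623))) = 1/(2*(110 - 447 - 791243640 + 3215326428)) = 1/(2*2424082451) = 1/4848164902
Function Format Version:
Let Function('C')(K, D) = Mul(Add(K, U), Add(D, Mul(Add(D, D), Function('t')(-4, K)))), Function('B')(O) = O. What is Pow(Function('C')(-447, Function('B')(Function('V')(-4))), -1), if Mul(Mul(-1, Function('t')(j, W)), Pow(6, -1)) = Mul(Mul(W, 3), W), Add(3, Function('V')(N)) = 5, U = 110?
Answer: Rational(1, 4848164902) ≈ 2.0626e-10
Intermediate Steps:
Function('V')(N) = 2 (Function('V')(N) = Add(-3, 5) = 2)
Function('t')(j, W) = Mul(-18, Pow(W, 2)) (Function('t')(j, W) = Mul(-6, Mul(Mul(W, 3), W)) = Mul(-6, Mul(Mul(3, W), W)) = Mul(-6, Mul(3, Pow(W, 2))) = Mul(-18, Pow(W, 2)))
Function('C')(K, D) = Mul(Add(110, K), Add(D, Mul(-36, D, Pow(K, 2)))) (Function('C')(K, D) = Mul(Add(K, 110), Add(D, Mul(Add(D, D), Mul(-18, Pow(K, 2))))) = Mul(Add(110, K), Add(D, Mul(Mul(2, D), Mul(-18, Pow(K, 2))))) = Mul(Add(110, K), Add(D, Mul(-36, D, Pow(K, 2)))))
Pow(Function('C')(-447, Function('B')(Function('V')(-4))), -1) = Pow(Mul(2, Add(110, -447, Mul(-3960, Pow(-447, 2)), Mul(-36, Pow(-447, 3)))), -1) = Pow(Mul(2, Add(110, -447, Mul(-3960, 199809), Mul(-36, -89314623))), -1) = Pow(Mul(2, Add(110, -447, -791243640, 3215326428)), -1) = Pow(Mul(2, 2424082451), -1) = Pow(4848164902, -1) = Rational(1, 4848164902)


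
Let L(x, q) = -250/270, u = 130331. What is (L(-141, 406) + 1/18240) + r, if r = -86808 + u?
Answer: 7144583689/164160 ≈ 43522.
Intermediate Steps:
L(x, q) = -25/27 (L(x, q) = -250*1/270 = -25/27)
r = 43523 (r = -86808 + 130331 = 43523)
(L(-141, 406) + 1/18240) + r = (-25/27 + 1/18240) + 43523 = -151991/164160 + 43523 = 7144583689/164160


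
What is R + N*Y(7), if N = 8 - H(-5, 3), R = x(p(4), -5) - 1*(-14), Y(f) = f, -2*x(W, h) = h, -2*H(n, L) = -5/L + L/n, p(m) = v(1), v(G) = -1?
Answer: 1937/30 ≈ 64.567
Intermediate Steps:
p(m) = -1
H(n, L) = 5/(2*L) - L/(2*n) (H(n, L) = -(-5/L + L/n)/2 = 5/(2*L) - L/(2*n))
x(W, h) = -h/2
R = 33/2 (R = -½*(-5) - 1*(-14) = 5/2 + 14 = 33/2 ≈ 16.500)
N = 103/15 (N = 8 - ((5/2)/3 - ½*3/(-5)) = 8 - ((5/2)*(⅓) - ½*3*(-⅕)) = 8 - (⅚ + 3/10) = 8 - 1*17/15 = 8 - 17/15 = 103/15 ≈ 6.8667)
R + N*Y(7) = 33/2 + (103/15)*7 = 33/2 + 721/15 = 1937/30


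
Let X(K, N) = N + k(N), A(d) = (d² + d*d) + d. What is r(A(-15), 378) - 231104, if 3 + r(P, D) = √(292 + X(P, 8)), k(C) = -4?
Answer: -231107 + 2*√74 ≈ -2.3109e+5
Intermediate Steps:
A(d) = d + 2*d² (A(d) = (d² + d²) + d = 2*d² + d = d + 2*d²)
X(K, N) = -4 + N (X(K, N) = N - 4 = -4 + N)
r(P, D) = -3 + 2*√74 (r(P, D) = -3 + √(292 + (-4 + 8)) = -3 + √(292 + 4) = -3 + √296 = -3 + 2*√74)
r(A(-15), 378) - 231104 = (-3 + 2*√74) - 231104 = -231107 + 2*√74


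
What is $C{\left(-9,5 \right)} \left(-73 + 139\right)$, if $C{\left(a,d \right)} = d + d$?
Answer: $660$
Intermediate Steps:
$C{\left(a,d \right)} = 2 d$
$C{\left(-9,5 \right)} \left(-73 + 139\right) = 2 \cdot 5 \left(-73 + 139\right) = 10 \cdot 66 = 660$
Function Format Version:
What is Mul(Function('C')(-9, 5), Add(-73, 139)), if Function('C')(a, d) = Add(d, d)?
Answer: 660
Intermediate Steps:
Function('C')(a, d) = Mul(2, d)
Mul(Function('C')(-9, 5), Add(-73, 139)) = Mul(Mul(2, 5), Add(-73, 139)) = Mul(10, 66) = 660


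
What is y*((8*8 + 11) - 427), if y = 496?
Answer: -174592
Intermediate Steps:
y*((8*8 + 11) - 427) = 496*((8*8 + 11) - 427) = 496*((64 + 11) - 427) = 496*(75 - 427) = 496*(-352) = -174592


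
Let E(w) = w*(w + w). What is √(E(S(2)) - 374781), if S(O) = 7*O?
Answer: I*√374389 ≈ 611.87*I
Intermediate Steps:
E(w) = 2*w² (E(w) = w*(2*w) = 2*w²)
√(E(S(2)) - 374781) = √(2*(7*2)² - 374781) = √(2*14² - 374781) = √(2*196 - 374781) = √(392 - 374781) = √(-374389) = I*√374389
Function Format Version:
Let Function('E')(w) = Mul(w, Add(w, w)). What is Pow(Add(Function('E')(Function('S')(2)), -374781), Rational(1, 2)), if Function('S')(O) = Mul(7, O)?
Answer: Mul(I, Pow(374389, Rational(1, 2))) ≈ Mul(611.87, I)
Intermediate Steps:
Function('E')(w) = Mul(2, Pow(w, 2)) (Function('E')(w) = Mul(w, Mul(2, w)) = Mul(2, Pow(w, 2)))
Pow(Add(Function('E')(Function('S')(2)), -374781), Rational(1, 2)) = Pow(Add(Mul(2, Pow(Mul(7, 2), 2)), -374781), Rational(1, 2)) = Pow(Add(Mul(2, Pow(14, 2)), -374781), Rational(1, 2)) = Pow(Add(Mul(2, 196), -374781), Rational(1, 2)) = Pow(Add(392, -374781), Rational(1, 2)) = Pow(-374389, Rational(1, 2)) = Mul(I, Pow(374389, Rational(1, 2)))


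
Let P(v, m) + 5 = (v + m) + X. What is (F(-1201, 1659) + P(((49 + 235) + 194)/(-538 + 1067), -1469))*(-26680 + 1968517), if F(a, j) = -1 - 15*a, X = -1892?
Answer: 15047819208990/529 ≈ 2.8446e+10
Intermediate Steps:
P(v, m) = -1897 + m + v (P(v, m) = -5 + ((v + m) - 1892) = -5 + ((m + v) - 1892) = -5 + (-1892 + m + v) = -1897 + m + v)
(F(-1201, 1659) + P(((49 + 235) + 194)/(-538 + 1067), -1469))*(-26680 + 1968517) = ((-1 - 15*(-1201)) + (-1897 - 1469 + ((49 + 235) + 194)/(-538 + 1067)))*(-26680 + 1968517) = ((-1 + 18015) + (-1897 - 1469 + (284 + 194)/529))*1941837 = (18014 + (-1897 - 1469 + 478*(1/529)))*1941837 = (18014 + (-1897 - 1469 + 478/529))*1941837 = (18014 - 1780136/529)*1941837 = (7749270/529)*1941837 = 15047819208990/529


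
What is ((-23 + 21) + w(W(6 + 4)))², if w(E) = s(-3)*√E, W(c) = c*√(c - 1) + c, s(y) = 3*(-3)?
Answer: 3244 + 72*√10 ≈ 3471.7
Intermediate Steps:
s(y) = -9
W(c) = c + c*√(-1 + c) (W(c) = c*√(-1 + c) + c = c + c*√(-1 + c))
w(E) = -9*√E
((-23 + 21) + w(W(6 + 4)))² = ((-23 + 21) - 9*√(1 + √(-1 + (6 + 4)))*√(6 + 4))² = (-2 - 9*√10*√(1 + √(-1 + 10)))² = (-2 - 9*√10*√(1 + √9))² = (-2 - 9*√10*√(1 + 3))² = (-2 - 9*2*√10)² = (-2 - 18*√10)²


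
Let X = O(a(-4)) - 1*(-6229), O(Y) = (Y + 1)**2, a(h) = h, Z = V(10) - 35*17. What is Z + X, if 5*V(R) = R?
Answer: 5645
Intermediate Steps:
V(R) = R/5
Z = -593 (Z = (1/5)*10 - 35*17 = 2 - 595 = -593)
O(Y) = (1 + Y)**2
X = 6238 (X = (1 - 4)**2 - 1*(-6229) = (-3)**2 + 6229 = 9 + 6229 = 6238)
Z + X = -593 + 6238 = 5645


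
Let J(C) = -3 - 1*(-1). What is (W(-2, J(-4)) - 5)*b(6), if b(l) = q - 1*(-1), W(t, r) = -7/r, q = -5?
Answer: 6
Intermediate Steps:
J(C) = -2 (J(C) = -3 + 1 = -2)
b(l) = -4 (b(l) = -5 - 1*(-1) = -5 + 1 = -4)
(W(-2, J(-4)) - 5)*b(6) = (-7/(-2) - 5)*(-4) = (-7*(-1/2) - 5)*(-4) = (7/2 - 5)*(-4) = -3/2*(-4) = 6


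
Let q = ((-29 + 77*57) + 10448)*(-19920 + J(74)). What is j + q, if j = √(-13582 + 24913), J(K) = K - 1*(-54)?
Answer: -293079936 + 3*√1259 ≈ -2.9308e+8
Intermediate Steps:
J(K) = 54 + K (J(K) = K + 54 = 54 + K)
j = 3*√1259 (j = √11331 = 3*√1259 ≈ 106.45)
q = -293079936 (q = ((-29 + 77*57) + 10448)*(-19920 + (54 + 74)) = ((-29 + 4389) + 10448)*(-19920 + 128) = (4360 + 10448)*(-19792) = 14808*(-19792) = -293079936)
j + q = 3*√1259 - 293079936 = -293079936 + 3*√1259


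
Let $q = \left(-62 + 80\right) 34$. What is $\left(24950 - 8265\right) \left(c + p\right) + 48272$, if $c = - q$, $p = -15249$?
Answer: $-264592513$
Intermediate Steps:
$q = 612$ ($q = 18 \cdot 34 = 612$)
$c = -612$ ($c = \left(-1\right) 612 = -612$)
$\left(24950 - 8265\right) \left(c + p\right) + 48272 = \left(24950 - 8265\right) \left(-612 - 15249\right) + 48272 = 16685 \left(-15861\right) + 48272 = -264640785 + 48272 = -264592513$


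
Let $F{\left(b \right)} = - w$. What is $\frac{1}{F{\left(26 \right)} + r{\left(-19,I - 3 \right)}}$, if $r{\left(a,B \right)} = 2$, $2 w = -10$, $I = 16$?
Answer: $\frac{1}{7} \approx 0.14286$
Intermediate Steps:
$w = -5$ ($w = \frac{1}{2} \left(-10\right) = -5$)
$F{\left(b \right)} = 5$ ($F{\left(b \right)} = \left(-1\right) \left(-5\right) = 5$)
$\frac{1}{F{\left(26 \right)} + r{\left(-19,I - 3 \right)}} = \frac{1}{5 + 2} = \frac{1}{7}$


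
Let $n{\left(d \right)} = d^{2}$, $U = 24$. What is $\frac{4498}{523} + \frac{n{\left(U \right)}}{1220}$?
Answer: $\frac{1447202}{159515} \approx 9.0725$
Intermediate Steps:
$\frac{4498}{523} + \frac{n{\left(U \right)}}{1220} = \frac{4498}{523} + \frac{24^{2}}{1220} = 4498 \cdot \frac{1}{523} + 576 \cdot \frac{1}{1220} = \frac{4498}{523} + \frac{144}{305} = \frac{1447202}{159515}$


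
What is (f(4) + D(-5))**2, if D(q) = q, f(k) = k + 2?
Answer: 1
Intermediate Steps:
f(k) = 2 + k
(f(4) + D(-5))**2 = ((2 + 4) - 5)**2 = (6 - 5)**2 = 1**2 = 1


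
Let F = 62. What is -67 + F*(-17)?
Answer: -1121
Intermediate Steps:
-67 + F*(-17) = -67 + 62*(-17) = -67 - 1054 = -1121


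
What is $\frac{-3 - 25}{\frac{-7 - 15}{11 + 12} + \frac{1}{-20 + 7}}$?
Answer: $\frac{8372}{309} \approx 27.094$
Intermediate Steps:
$\frac{-3 - 25}{\frac{-7 - 15}{11 + 12} + \frac{1}{-20 + 7}} = - \frac{28}{- \frac{22}{23} + \frac{1}{-13}} = - \frac{28}{\left(-22\right) \frac{1}{23} - \frac{1}{13}} = - \frac{28}{- \frac{22}{23} - \frac{1}{13}} = - \frac{28}{- \frac{309}{299}} = \left(-28\right) \left(- \frac{299}{309}\right) = \frac{8372}{309}$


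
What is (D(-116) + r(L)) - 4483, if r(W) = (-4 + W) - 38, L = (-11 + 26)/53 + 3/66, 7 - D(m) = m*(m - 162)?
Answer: -42868773/1166 ≈ -36766.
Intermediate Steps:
D(m) = 7 - m*(-162 + m) (D(m) = 7 - m*(m - 162) = 7 - m*(-162 + m))
L = 383/1166 (L = 15*(1/53) + 3*(1/66) = 15/53 + 1/22 = 383/1166 ≈ 0.32847)
r(W) = -42 + W
(D(-116) + r(L)) - 4483 = ((7 - 1*(-116)² + 162*(-116)) + (-42 + 383/1166)) - 4483 = ((7 - 1*13456 - 18792) - 48589/1166) - 4483 = ((7 - 13456 - 18792) - 48589/1166) - 4483 = (-32241 - 48589/1166) - 4483 = -37641595/1166 - 4483 = -42868773/1166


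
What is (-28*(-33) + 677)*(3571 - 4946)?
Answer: -2201375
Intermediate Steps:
(-28*(-33) + 677)*(3571 - 4946) = (924 + 677)*(-1375) = 1601*(-1375) = -2201375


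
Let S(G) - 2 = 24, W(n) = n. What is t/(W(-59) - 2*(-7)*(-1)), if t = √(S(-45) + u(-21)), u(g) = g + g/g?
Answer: -√6/73 ≈ -0.033555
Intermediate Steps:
S(G) = 26 (S(G) = 2 + 24 = 26)
u(g) = 1 + g (u(g) = g + 1 = 1 + g)
t = √6 (t = √(26 + (1 - 21)) = √(26 - 20) = √6 ≈ 2.4495)
t/(W(-59) - 2*(-7)*(-1)) = √6/(-59 - 2*(-7)*(-1)) = √6/(-59 + 14*(-1)) = √6/(-59 - 14) = √6/(-73) = √6*(-1/73) = -√6/73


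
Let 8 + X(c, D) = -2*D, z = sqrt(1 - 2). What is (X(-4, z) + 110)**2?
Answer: 10400 - 408*I ≈ 10400.0 - 408.0*I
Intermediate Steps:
z = I (z = sqrt(-1) = I ≈ 1.0*I)
X(c, D) = -8 - 2*D
(X(-4, z) + 110)**2 = ((-8 - 2*I) + 110)**2 = (102 - 2*I)**2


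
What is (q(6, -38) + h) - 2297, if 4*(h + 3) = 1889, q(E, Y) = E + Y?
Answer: -7439/4 ≈ -1859.8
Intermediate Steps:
h = 1877/4 (h = -3 + (¼)*1889 = -3 + 1889/4 = 1877/4 ≈ 469.25)
(q(6, -38) + h) - 2297 = ((6 - 38) + 1877/4) - 2297 = (-32 + 1877/4) - 2297 = 1749/4 - 2297 = -7439/4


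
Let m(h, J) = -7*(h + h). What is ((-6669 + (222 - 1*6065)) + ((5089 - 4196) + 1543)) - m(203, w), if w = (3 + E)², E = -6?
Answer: -7234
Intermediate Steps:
w = 9 (w = (3 - 6)² = (-3)² = 9)
m(h, J) = -14*h
((-6669 + (222 - 1*6065)) + ((5089 - 4196) + 1543)) - m(203, w) = ((-6669 + (222 - 1*6065)) + ((5089 - 4196) + 1543)) - (-14)*203 = ((-6669 + (222 - 6065)) + (893 + 1543)) - 1*(-2842) = ((-6669 - 5843) + 2436) + 2842 = (-12512 + 2436) + 2842 = -10076 + 2842 = -7234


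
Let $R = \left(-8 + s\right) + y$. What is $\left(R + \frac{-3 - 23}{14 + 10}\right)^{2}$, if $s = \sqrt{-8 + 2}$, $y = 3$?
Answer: $\frac{4465}{144} - \frac{73 i \sqrt{6}}{6} \approx 31.007 - 29.802 i$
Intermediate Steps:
$s = i \sqrt{6}$ ($s = \sqrt{-6} = i \sqrt{6} \approx 2.4495 i$)
$R = -5 + i \sqrt{6}$ ($R = \left(-8 + i \sqrt{6}\right) + 3 = -5 + i \sqrt{6} \approx -5.0 + 2.4495 i$)
$\left(R + \frac{-3 - 23}{14 + 10}\right)^{2} = \left(\left(-5 + i \sqrt{6}\right) + \frac{-3 - 23}{14 + 10}\right)^{2} = \left(\left(-5 + i \sqrt{6}\right) - \frac{26}{24}\right)^{2} = \left(\left(-5 + i \sqrt{6}\right) - \frac{13}{12}\right)^{2} = \left(- \frac{73}{12} + i \sqrt{6}\right)^{2}$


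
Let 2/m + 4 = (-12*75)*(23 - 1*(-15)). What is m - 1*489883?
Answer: -8377979067/17102 ≈ -4.8988e+5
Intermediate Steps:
m = -1/17102 (m = 2/(-4 + (-12*75)*(23 - 1*(-15))) = 2/(-4 - 900*(23 + 15)) = 2/(-4 - 900*38) = 2/(-4 - 34200) = 2/(-34204) = 2*(-1/34204) = -1/17102 ≈ -5.8473e-5)
m - 1*489883 = -1/17102 - 1*489883 = -1/17102 - 489883 = -8377979067/17102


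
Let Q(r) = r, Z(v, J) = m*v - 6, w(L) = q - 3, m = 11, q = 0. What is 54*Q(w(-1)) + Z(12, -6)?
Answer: -36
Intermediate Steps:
w(L) = -3 (w(L) = 0 - 3 = -3)
Z(v, J) = -6 + 11*v (Z(v, J) = 11*v - 6 = -6 + 11*v)
54*Q(w(-1)) + Z(12, -6) = 54*(-3) + (-6 + 11*12) = -162 + (-6 + 132) = -162 + 126 = -36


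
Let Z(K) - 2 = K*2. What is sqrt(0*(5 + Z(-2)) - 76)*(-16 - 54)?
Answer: -140*I*sqrt(19) ≈ -610.25*I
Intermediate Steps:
Z(K) = 2 + 2*K (Z(K) = 2 + K*2 = 2 + 2*K)
sqrt(0*(5 + Z(-2)) - 76)*(-16 - 54) = sqrt(0*(5 + (2 + 2*(-2))) - 76)*(-16 - 54) = sqrt(0*(5 + (2 - 4)) - 76)*(-70) = sqrt(0*(5 - 2) - 76)*(-70) = sqrt(0*3 - 76)*(-70) = sqrt(0 - 76)*(-70) = sqrt(-76)*(-70) = (2*I*sqrt(19))*(-70) = -140*I*sqrt(19)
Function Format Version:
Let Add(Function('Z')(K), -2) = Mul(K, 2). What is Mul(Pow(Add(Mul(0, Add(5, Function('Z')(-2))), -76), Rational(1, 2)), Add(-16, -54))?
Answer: Mul(-140, I, Pow(19, Rational(1, 2))) ≈ Mul(-610.25, I)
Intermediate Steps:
Function('Z')(K) = Add(2, Mul(2, K)) (Function('Z')(K) = Add(2, Mul(K, 2)) = Add(2, Mul(2, K)))
Mul(Pow(Add(Mul(0, Add(5, Function('Z')(-2))), -76), Rational(1, 2)), Add(-16, -54)) = Mul(Pow(Add(Mul(0, Add(5, Add(2, Mul(2, -2)))), -76), Rational(1, 2)), Add(-16, -54)) = Mul(Pow(Add(Mul(0, Add(5, Add(2, -4))), -76), Rational(1, 2)), -70) = Mul(Pow(Add(Mul(0, Add(5, -2)), -76), Rational(1, 2)), -70) = Mul(Pow(Add(Mul(0, 3), -76), Rational(1, 2)), -70) = Mul(Pow(Add(0, -76), Rational(1, 2)), -70) = Mul(Pow(-76, Rational(1, 2)), -70) = Mul(Mul(2, I, Pow(19, Rational(1, 2))), -70) = Mul(-140, I, Pow(19, Rational(1, 2)))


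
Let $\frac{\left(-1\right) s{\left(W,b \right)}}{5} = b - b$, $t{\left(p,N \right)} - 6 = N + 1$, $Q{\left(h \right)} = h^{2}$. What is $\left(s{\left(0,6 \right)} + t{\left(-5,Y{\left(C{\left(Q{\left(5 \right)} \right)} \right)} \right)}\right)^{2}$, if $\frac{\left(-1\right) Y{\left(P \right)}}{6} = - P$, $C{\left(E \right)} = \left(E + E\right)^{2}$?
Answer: $225210049$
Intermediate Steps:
$C{\left(E \right)} = 4 E^{2}$ ($C{\left(E \right)} = \left(2 E\right)^{2} = 4 E^{2}$)
$Y{\left(P \right)} = 6 P$ ($Y{\left(P \right)} = - 6 \left(- P\right) = 6 P$)
$t{\left(p,N \right)} = 7 + N$ ($t{\left(p,N \right)} = 6 + \left(N + 1\right) = 6 + \left(1 + N\right) = 7 + N$)
$s{\left(W,b \right)} = 0$ ($s{\left(W,b \right)} = - 5 \left(b - b\right) = \left(-5\right) 0 = 0$)
$\left(s{\left(0,6 \right)} + t{\left(-5,Y{\left(C{\left(Q{\left(5 \right)} \right)} \right)} \right)}\right)^{2} = \left(0 + \left(7 + 6 \cdot 4 \left(5^{2}\right)^{2}\right)\right)^{2} = \left(0 + \left(7 + 6 \cdot 4 \cdot 25^{2}\right)\right)^{2} = \left(0 + \left(7 + 6 \cdot 4 \cdot 625\right)\right)^{2} = \left(0 + \left(7 + 6 \cdot 2500\right)\right)^{2} = \left(0 + \left(7 + 15000\right)\right)^{2} = \left(0 + 15007\right)^{2} = 15007^{2} = 225210049$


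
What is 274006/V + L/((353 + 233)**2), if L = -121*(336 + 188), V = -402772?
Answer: -14953740033/17288786714 ≈ -0.86494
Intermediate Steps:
L = -63404 (L = -121*524 = -63404)
274006/V + L/((353 + 233)**2) = 274006/(-402772) - 63404/(353 + 233)**2 = 274006*(-1/402772) - 63404/(586**2) = -137003/201386 - 63404/343396 = -137003/201386 - 63404*1/343396 = -137003/201386 - 15851/85849 = -14953740033/17288786714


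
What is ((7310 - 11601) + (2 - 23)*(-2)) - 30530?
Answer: -34779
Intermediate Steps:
((7310 - 11601) + (2 - 23)*(-2)) - 30530 = (-4291 - 21*(-2)) - 30530 = (-4291 + 42) - 30530 = -4249 - 30530 = -34779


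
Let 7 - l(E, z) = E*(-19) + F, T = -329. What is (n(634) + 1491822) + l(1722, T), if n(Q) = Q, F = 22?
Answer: 1525159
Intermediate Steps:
l(E, z) = -15 + 19*E (l(E, z) = 7 - (E*(-19) + 22) = 7 - (-19*E + 22) = 7 - (22 - 19*E) = 7 + (-22 + 19*E) = -15 + 19*E)
(n(634) + 1491822) + l(1722, T) = (634 + 1491822) + (-15 + 19*1722) = 1492456 + (-15 + 32718) = 1492456 + 32703 = 1525159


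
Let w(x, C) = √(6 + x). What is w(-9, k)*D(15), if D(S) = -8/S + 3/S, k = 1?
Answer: -I*√3/3 ≈ -0.57735*I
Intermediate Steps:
D(S) = -5/S
w(-9, k)*D(15) = √(6 - 9)*(-5/15) = √(-3)*(-5*1/15) = (I*√3)*(-⅓) = -I*√3/3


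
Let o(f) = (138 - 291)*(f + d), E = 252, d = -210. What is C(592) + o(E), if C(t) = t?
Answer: -5834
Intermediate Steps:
o(f) = 32130 - 153*f (o(f) = (138 - 291)*(f - 210) = -153*(-210 + f) = 32130 - 153*f)
C(592) + o(E) = 592 + (32130 - 153*252) = 592 + (32130 - 38556) = 592 - 6426 = -5834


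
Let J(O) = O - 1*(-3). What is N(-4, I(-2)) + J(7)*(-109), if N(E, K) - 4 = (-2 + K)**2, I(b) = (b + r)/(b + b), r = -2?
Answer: -1085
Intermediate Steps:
I(b) = (-2 + b)/(2*b) (I(b) = (b - 2)/(b + b) = (-2 + b)/((2*b)) = (-2 + b)*(1/(2*b)) = (-2 + b)/(2*b))
J(O) = 3 + O (J(O) = O + 3 = 3 + O)
N(E, K) = 4 + (-2 + K)**2
N(-4, I(-2)) + J(7)*(-109) = (4 + (-2 + (1/2)*(-2 - 2)/(-2))**2) + (3 + 7)*(-109) = (4 + (-2 + (1/2)*(-1/2)*(-4))**2) + 10*(-109) = (4 + (-2 + 1)**2) - 1090 = (4 + (-1)**2) - 1090 = (4 + 1) - 1090 = 5 - 1090 = -1085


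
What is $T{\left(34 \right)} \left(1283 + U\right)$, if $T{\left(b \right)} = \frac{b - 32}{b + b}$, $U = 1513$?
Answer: $\frac{1398}{17} \approx 82.235$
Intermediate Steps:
$T{\left(b \right)} = \frac{-32 + b}{2 b}$
$T{\left(34 \right)} \left(1283 + U\right) = \frac{-32 + 34}{2 \cdot 34} \left(1283 + 1513\right) = \frac{1}{2} \cdot \frac{1}{34} \cdot 2 \cdot 2796 = \frac{1}{34} \cdot 2796 = \frac{1398}{17}$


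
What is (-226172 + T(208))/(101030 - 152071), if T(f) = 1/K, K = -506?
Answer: 114443033/25826746 ≈ 4.4312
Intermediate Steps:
T(f) = -1/506 (T(f) = 1/(-506) = -1/506)
(-226172 + T(208))/(101030 - 152071) = (-226172 - 1/506)/(101030 - 152071) = -114443033/506/(-51041) = -114443033/506*(-1/51041) = 114443033/25826746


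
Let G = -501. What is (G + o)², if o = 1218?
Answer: 514089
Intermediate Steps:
(G + o)² = (-501 + 1218)² = 717² = 514089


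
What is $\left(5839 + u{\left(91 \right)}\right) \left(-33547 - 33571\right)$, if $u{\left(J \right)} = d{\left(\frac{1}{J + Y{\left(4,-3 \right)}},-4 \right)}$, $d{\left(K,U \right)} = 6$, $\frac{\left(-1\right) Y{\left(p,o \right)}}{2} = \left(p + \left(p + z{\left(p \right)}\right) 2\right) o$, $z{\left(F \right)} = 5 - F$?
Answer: $-392304710$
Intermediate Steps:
$Y{\left(p,o \right)} = - 2 o \left(10 + p\right)$ ($Y{\left(p,o \right)} = - 2 \left(p + \left(p - \left(-5 + p\right)\right) 2\right) o = - 2 \left(p + 5 \cdot 2\right) o = - 2 \left(p + 10\right) o = - 2 \left(10 + p\right) o = - 2 o \left(10 + p\right)$)
$u{\left(J \right)} = 6$
$\left(5839 + u{\left(91 \right)}\right) \left(-33547 - 33571\right) = \left(5839 + 6\right) \left(-33547 - 33571\right) = 5845 \left(-67118\right) = -392304710$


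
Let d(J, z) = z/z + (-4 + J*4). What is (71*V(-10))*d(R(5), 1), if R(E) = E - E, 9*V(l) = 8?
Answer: -568/3 ≈ -189.33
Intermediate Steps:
V(l) = 8/9 (V(l) = (⅑)*8 = 8/9)
R(E) = 0
d(J, z) = -3 + 4*J (d(J, z) = 1 + (-4 + 4*J) = -3 + 4*J)
(71*V(-10))*d(R(5), 1) = (71*(8/9))*(-3 + 4*0) = 568*(-3 + 0)/9 = (568/9)*(-3) = -568/3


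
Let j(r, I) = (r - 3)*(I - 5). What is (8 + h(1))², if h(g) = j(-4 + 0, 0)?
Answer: 1849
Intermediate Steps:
j(r, I) = (-5 + I)*(-3 + r) (j(r, I) = (-3 + r)*(-5 + I) = (-5 + I)*(-3 + r))
h(g) = 35 (h(g) = 15 - 5*(-4 + 0) - 3*0 + 0*(-4 + 0) = 15 - 5*(-4) + 0 + 0*(-4) = 15 + 20 + 0 + 0 = 35)
(8 + h(1))² = (8 + 35)² = 43² = 1849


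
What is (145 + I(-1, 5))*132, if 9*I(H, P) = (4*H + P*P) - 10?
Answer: 57904/3 ≈ 19301.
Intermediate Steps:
I(H, P) = -10/9 + P²/9 + 4*H/9 (I(H, P) = ((4*H + P*P) - 10)/9 = ((4*H + P²) - 10)/9 = ((P² + 4*H) - 10)/9 = (-10 + P² + 4*H)/9 = -10/9 + P²/9 + 4*H/9)
(145 + I(-1, 5))*132 = (145 + (-10/9 + (⅑)*5² + (4/9)*(-1)))*132 = (145 + (-10/9 + (⅑)*25 - 4/9))*132 = (145 + (-10/9 + 25/9 - 4/9))*132 = (145 + 11/9)*132 = (1316/9)*132 = 57904/3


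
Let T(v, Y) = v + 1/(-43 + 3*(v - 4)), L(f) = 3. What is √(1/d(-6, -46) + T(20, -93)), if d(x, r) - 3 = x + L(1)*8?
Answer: √223230/105 ≈ 4.4997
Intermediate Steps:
d(x, r) = 27 + x (d(x, r) = 3 + (x + 3*8) = 3 + (x + 24) = 3 + (24 + x) = 27 + x)
T(v, Y) = v + 1/(-55 + 3*v) (T(v, Y) = v + 1/(-43 + 3*(-4 + v)) = v + 1/(-43 + (-12 + 3*v)) = v + 1/(-55 + 3*v))
√(1/d(-6, -46) + T(20, -93)) = √(1/(27 - 6) + (1 - 55*20 + 3*20²)/(-55 + 3*20)) = √(1/21 + (1 - 1100 + 3*400)/(-55 + 60)) = √(1/21 + (1 - 1100 + 1200)/5) = √(1/21 + (⅕)*101) = √(1/21 + 101/5) = √(2126/105) = √223230/105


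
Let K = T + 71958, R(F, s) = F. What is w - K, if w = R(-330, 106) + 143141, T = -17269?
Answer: 88122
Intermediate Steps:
w = 142811 (w = -330 + 143141 = 142811)
K = 54689 (K = -17269 + 71958 = 54689)
w - K = 142811 - 1*54689 = 142811 - 54689 = 88122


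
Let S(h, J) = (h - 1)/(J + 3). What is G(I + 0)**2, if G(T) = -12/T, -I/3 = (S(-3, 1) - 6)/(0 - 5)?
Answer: 400/49 ≈ 8.1633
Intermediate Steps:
S(h, J) = (-1 + h)/(3 + J)
I = -21/5 (I = -3*((-1 - 3)/(3 + 1) - 6)/(0 - 5) = -3*(-4/4 - 6)/(-5) = -3*((1/4)*(-4) - 6)*(-1)/5 = -3*(-1 - 6)*(-1)/5 = -(-21)*(-1)/5 = -3*7/5 = -21/5 ≈ -4.2000)
G(I + 0)**2 = (-12/(-21/5 + 0))**2 = (-12/(-21/5))**2 = (-12*(-5/21))**2 = (20/7)**2 = 400/49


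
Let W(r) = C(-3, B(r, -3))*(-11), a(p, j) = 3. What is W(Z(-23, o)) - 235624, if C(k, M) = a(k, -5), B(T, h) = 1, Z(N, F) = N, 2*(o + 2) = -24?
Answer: -235657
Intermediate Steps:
o = -14 (o = -2 + (1/2)*(-24) = -2 - 12 = -14)
C(k, M) = 3
W(r) = -33 (W(r) = 3*(-11) = -33)
W(Z(-23, o)) - 235624 = -33 - 235624 = -235657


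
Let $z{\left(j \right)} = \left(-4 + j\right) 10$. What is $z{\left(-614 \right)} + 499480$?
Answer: $493300$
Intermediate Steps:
$z{\left(j \right)} = -40 + 10 j$
$z{\left(-614 \right)} + 499480 = \left(-40 + 10 \left(-614\right)\right) + 499480 = \left(-40 - 6140\right) + 499480 = -6180 + 499480 = 493300$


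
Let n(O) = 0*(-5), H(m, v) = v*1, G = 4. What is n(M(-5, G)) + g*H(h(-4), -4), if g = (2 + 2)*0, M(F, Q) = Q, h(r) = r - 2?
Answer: 0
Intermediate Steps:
h(r) = -2 + r
g = 0 (g = 4*0 = 0)
H(m, v) = v
n(O) = 0
n(M(-5, G)) + g*H(h(-4), -4) = 0 + 0*(-4) = 0 + 0 = 0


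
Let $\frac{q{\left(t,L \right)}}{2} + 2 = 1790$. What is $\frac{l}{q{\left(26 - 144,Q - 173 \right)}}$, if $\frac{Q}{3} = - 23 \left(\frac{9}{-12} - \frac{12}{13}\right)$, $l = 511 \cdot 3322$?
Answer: $\frac{848771}{1788} \approx 474.7$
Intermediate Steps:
$l = 1697542$
$Q = \frac{6003}{52}$ ($Q = 3 \left(- 23 \left(\frac{9}{-12} - \frac{12}{13}\right)\right) = 3 \left(- 23 \left(9 \left(- \frac{1}{12}\right) - \frac{12}{13}\right)\right) = 3 \left(- 23 \left(- \frac{3}{4} - \frac{12}{13}\right)\right) = 3 \left(\left(-23\right) \left(- \frac{87}{52}\right)\right) = 3 \cdot \frac{2001}{52} = \frac{6003}{52} \approx 115.44$)
$q{\left(t,L \right)} = 3576$ ($q{\left(t,L \right)} = -4 + 2 \cdot 1790 = -4 + 3580 = 3576$)
$\frac{l}{q{\left(26 - 144,Q - 173 \right)}} = \frac{1697542}{3576} = 1697542 \cdot \frac{1}{3576} = \frac{848771}{1788}$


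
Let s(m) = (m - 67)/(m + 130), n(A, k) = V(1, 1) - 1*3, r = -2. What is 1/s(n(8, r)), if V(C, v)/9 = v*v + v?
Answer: -145/52 ≈ -2.7885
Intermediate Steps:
V(C, v) = 9*v + 9*v² (V(C, v) = 9*(v*v + v) = 9*(v² + v) = 9*(v + v²) = 9*v + 9*v²)
n(A, k) = 15 (n(A, k) = 9*1*(1 + 1) - 1*3 = 9*1*2 - 3 = 18 - 3 = 15)
s(m) = (-67 + m)/(130 + m)
1/s(n(8, r)) = 1/((-67 + 15)/(130 + 15)) = 1/(-52/145) = -145/52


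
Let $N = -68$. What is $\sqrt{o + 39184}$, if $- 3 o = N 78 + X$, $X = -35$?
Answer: $\frac{\sqrt{368673}}{3} \approx 202.39$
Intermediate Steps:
$o = \frac{5339}{3}$ ($o = - \frac{\left(-68\right) 78 - 35}{3} = - \frac{-5304 - 35}{3} = \left(- \frac{1}{3}\right) \left(-5339\right) = \frac{5339}{3} \approx 1779.7$)
$\sqrt{o + 39184} = \sqrt{\frac{5339}{3} + 39184} = \sqrt{\frac{122891}{3}} = \frac{\sqrt{368673}}{3}$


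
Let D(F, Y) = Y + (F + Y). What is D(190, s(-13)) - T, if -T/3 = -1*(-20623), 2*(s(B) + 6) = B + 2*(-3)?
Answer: 62028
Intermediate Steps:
s(B) = -9 + B/2 (s(B) = -6 + (B + 2*(-3))/2 = -6 + (B - 6)/2 = -6 + (-6 + B)/2 = -6 + (-3 + B/2) = -9 + B/2)
D(F, Y) = F + 2*Y
T = -61869 (T = -(-3)*(-20623) = -3*20623 = -61869)
D(190, s(-13)) - T = (190 + 2*(-9 + (½)*(-13))) - 1*(-61869) = (190 + 2*(-9 - 13/2)) + 61869 = (190 + 2*(-31/2)) + 61869 = (190 - 31) + 61869 = 159 + 61869 = 62028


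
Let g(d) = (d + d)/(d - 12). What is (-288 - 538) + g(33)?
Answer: -5760/7 ≈ -822.86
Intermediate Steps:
g(d) = 2*d/(-12 + d) (g(d) = (2*d)/(-12 + d) = 2*d/(-12 + d))
(-288 - 538) + g(33) = (-288 - 538) + 2*33/(-12 + 33) = -826 + 2*33/21 = -826 + 2*33*(1/21) = -826 + 22/7 = -5760/7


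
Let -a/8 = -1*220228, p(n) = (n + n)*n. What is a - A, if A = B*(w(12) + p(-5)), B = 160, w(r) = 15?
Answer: 1751424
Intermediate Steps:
p(n) = 2*n² (p(n) = (2*n)*n = 2*n²)
A = 10400 (A = 160*(15 + 2*(-5)²) = 160*(15 + 2*25) = 160*(15 + 50) = 160*65 = 10400)
a = 1761824 (a = -(-8)*220228 = -8*(-220228) = 1761824)
a - A = 1761824 - 1*10400 = 1761824 - 10400 = 1751424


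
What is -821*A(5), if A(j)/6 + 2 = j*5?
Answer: -113298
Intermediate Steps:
A(j) = -12 + 30*j (A(j) = -12 + 6*(j*5) = -12 + 6*(5*j) = -12 + 30*j)
-821*A(5) = -821*(-12 + 30*5) = -821*(-12 + 150) = -821*138 = -113298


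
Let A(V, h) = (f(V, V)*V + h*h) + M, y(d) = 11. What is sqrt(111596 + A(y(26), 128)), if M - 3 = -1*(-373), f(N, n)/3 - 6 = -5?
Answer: sqrt(128389) ≈ 358.31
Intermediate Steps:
f(N, n) = 3 (f(N, n) = 18 + 3*(-5) = 18 - 15 = 3)
M = 376 (M = 3 - 1*(-373) = 3 + 373 = 376)
A(V, h) = 376 + h**2 + 3*V (A(V, h) = (3*V + h*h) + 376 = (3*V + h**2) + 376 = (h**2 + 3*V) + 376 = 376 + h**2 + 3*V)
sqrt(111596 + A(y(26), 128)) = sqrt(111596 + (376 + 128**2 + 3*11)) = sqrt(111596 + (376 + 16384 + 33)) = sqrt(111596 + 16793) = sqrt(128389)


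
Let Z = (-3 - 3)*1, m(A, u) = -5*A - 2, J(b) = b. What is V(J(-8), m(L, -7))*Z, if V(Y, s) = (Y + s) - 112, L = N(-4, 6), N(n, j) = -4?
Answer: 612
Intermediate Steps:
L = -4
m(A, u) = -2 - 5*A
V(Y, s) = -112 + Y + s
Z = -6 (Z = -6*1 = -6)
V(J(-8), m(L, -7))*Z = (-112 - 8 + (-2 - 5*(-4)))*(-6) = (-112 - 8 + (-2 + 20))*(-6) = (-112 - 8 + 18)*(-6) = -102*(-6) = 612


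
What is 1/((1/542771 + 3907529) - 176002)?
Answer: 542771/2025364641318 ≈ 2.6799e-7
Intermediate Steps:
1/((1/542771 + 3907529) - 176002) = 1/(2120893422860/542771 - 176002) = 1/(2025364641318/542771) = 542771/2025364641318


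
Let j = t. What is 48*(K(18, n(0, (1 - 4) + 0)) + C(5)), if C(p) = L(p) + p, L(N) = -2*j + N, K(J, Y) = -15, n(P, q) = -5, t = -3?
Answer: 48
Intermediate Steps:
j = -3
L(N) = 6 + N (L(N) = -2*(-3) + N = 6 + N)
C(p) = 6 + 2*p (C(p) = (6 + p) + p = 6 + 2*p)
48*(K(18, n(0, (1 - 4) + 0)) + C(5)) = 48*(-15 + (6 + 2*5)) = 48*(-15 + (6 + 10)) = 48*(-15 + 16) = 48*1 = 48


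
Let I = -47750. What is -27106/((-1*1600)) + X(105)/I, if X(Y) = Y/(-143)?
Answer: 14806937/874016 ≈ 16.941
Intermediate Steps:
X(Y) = -Y/143 (X(Y) = Y*(-1/143) = -Y/143)
-27106/((-1*1600)) + X(105)/I = -27106/((-1*1600)) - 1/143*105/(-47750) = -27106/(-1600) - 105/143*(-1/47750) = -27106*(-1/1600) + 21/1365650 = 13553/800 + 21/1365650 = 14806937/874016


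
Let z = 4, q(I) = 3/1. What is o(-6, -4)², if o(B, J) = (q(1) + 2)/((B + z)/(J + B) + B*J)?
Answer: 625/14641 ≈ 0.042688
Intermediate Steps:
q(I) = 3 (q(I) = 3*1 = 3)
o(B, J) = 5/(B*J + (4 + B)/(B + J)) (o(B, J) = (3 + 2)/((B + 4)/(J + B) + B*J) = 5/((4 + B)/(B + J) + B*J) = 5/(B*J + (4 + B)/(B + J)))
o(-6, -4)² = (5*(-6 - 4)/(4 - 6 - 6*(-4)² - 4*(-6)²))² = (5*(-10)/(4 - 6 - 6*16 - 4*36))² = (5*(-10)/(4 - 6 - 96 - 144))² = (5*(-10)/(-242))² = (5*(-1/242)*(-10))² = (25/121)² = 625/14641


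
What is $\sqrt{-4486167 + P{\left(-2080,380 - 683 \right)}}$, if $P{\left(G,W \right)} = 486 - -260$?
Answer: $i \sqrt{4485421} \approx 2117.9 i$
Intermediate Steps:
$P{\left(G,W \right)} = 746$ ($P{\left(G,W \right)} = 486 + 260 = 746$)
$\sqrt{-4486167 + P{\left(-2080,380 - 683 \right)}} = \sqrt{-4486167 + 746} = \sqrt{-4485421} = i \sqrt{4485421}$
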